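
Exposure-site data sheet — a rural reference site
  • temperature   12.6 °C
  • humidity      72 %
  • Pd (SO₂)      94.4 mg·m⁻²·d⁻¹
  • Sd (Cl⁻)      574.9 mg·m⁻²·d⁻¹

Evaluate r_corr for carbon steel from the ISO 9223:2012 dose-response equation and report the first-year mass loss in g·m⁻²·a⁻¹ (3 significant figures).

carbon steel: T>10 °C ⇒ hinge -0.054·(12.6−10) = -0.1404
  Pd branch = 1.77·Pd^0.52·e^(0.02·RH+f) = 69.08 μm/a
  Sd branch = 0.102·Sd^0.62·e^(0.033·RH+0.04·T) = 93.39 μm/a
  r_corr = 69.08 + 93.39 = 162.5 μm/a
Convert to mass loss: 162.5 μm/a × 7.85 g/cm³ = 1275 g·m⁻²·a⁻¹

r_corr = 1.28e+03 g·m⁻²·a⁻¹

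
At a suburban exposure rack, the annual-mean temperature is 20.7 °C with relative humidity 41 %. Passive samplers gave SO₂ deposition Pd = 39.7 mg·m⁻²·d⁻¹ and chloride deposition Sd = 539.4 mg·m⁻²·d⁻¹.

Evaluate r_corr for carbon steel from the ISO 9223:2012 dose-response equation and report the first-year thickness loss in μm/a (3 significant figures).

r_corr = 59.9 μm/a

carbon steel: temperature factor f = -0.054·(10.7) = -0.5778
  sulphur-dioxide contribution → 15.29 μm/a
  chloride contribution → 44.63 μm/a
  ⇒ r_corr(carbon steel) = 59.92 μm/a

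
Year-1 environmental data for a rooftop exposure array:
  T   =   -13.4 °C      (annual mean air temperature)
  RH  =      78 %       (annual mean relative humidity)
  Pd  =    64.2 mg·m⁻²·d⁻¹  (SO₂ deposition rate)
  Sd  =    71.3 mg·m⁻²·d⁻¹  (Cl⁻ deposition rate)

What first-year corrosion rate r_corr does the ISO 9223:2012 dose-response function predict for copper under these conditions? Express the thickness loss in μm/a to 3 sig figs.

copper: T≤10 °C ⇒ hinge +0.126·(-13.4−10) = -2.9484
  Pd branch = 0.0053·Pd^0.26·e^(0.059·RH+f) = 0.08173 μm/a
  Cl⁻ term: 0.01025·71.3^0.27·exp(0.036·78+0.049·-13.4) = 0.2789
  r_corr = 0.08173 + 0.2789 = 0.3606 μm/a

r_corr = 0.361 μm/a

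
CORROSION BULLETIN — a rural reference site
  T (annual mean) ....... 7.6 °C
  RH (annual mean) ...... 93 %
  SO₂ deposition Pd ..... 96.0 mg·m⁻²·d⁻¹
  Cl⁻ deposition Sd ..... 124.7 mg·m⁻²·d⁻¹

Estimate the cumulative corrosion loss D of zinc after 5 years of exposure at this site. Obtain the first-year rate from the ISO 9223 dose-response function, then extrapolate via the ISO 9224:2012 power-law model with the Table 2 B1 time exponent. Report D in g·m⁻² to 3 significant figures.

zinc: temperature factor f = +0.038·(-2.4) = -0.0912
  SO₂ term: 0.0129·96.0^0.44·exp(0.046·93-0.0912) = 6.325
  Sd branch = 0.0175·Sd^0.57·e^(0.008·RH+0.085·T) = 1.1 μm/a
  r_corr = 6.325 + 1.1 = 7.425 μm/a
Power-law: D(5) = r_corr · 5^0.813
  D(5) = 7.425 × 5^0.813 = 7.425 × 3.701 = 27.48 μm
  Mass loss = 27.48 μm × 7.14 g/cm³ = 196.2 g·m⁻²

D(5) = 196 g·m⁻²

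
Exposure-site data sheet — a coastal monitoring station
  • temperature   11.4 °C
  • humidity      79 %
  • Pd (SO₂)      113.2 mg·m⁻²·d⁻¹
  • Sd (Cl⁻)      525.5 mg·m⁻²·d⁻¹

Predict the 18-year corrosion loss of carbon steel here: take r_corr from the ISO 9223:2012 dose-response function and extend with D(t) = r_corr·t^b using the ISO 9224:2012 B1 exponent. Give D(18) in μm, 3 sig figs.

carbon steel: temperature factor f = -0.054·(1.4) = -0.0756
  sulphur-dioxide contribution → 93.18 μm/a
  chloride contribution → 106.1 μm/a
  total first-year rate 199.3 μm/a
Power-law: D(18) = r_corr · 18^0.523
  D(18) = 199.3 × 18^0.523 = 199.3 × 4.534 = 903.5 μm

D(18) = 903 μm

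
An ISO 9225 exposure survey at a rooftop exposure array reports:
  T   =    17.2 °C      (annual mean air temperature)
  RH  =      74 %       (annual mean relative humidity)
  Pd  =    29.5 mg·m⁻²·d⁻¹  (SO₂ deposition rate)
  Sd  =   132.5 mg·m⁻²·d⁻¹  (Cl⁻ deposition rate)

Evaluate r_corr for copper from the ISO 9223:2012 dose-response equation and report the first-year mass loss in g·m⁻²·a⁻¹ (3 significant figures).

copper: f(T) = -0.080·(T−10) [T>10 °C] = -0.5760
  Pd branch = 0.0053·Pd^0.26·e^(0.059·RH+f) = 0.5655 μm/a
  Cl⁻ term: 0.01025·132.5^0.27·exp(0.036·74+0.049·17.2) = 1.279
  sum: 0.5655 + 1.279 → r_corr = 1.844 μm/a
Convert to mass loss: 1.844 μm/a × 8.96 g/cm³ = 16.52 g·m⁻²·a⁻¹

r_corr = 16.5 g·m⁻²·a⁻¹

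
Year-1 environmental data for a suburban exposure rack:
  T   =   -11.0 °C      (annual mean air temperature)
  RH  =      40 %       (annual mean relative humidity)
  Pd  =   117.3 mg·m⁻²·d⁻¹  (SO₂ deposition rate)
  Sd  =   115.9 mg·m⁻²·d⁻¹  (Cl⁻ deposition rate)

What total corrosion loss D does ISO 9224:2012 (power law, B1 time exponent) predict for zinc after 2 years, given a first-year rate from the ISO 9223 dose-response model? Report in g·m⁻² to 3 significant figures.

zinc: f(T) = +0.038·(T−10) [T≤10 °C] = -0.7980
  Pd branch = 0.0129·Pd^0.44·e^(0.046·RH+f) = 0.2976 μm/a
  Cl⁻ term: 0.0175·115.9^0.57·exp(0.008·40+0.085·-11.0) = 0.1421
  sum: 0.2976 + 0.1421 → r_corr = 0.4396 μm/a
Long-term exponent b (ISO 9224 Table 2, B1) = 0.813
  D(2) = 0.4396 × 2^0.813 = 0.4396 × 1.757 = 0.7724 μm
  Mass loss = 0.7724 μm × 7.14 g/cm³ = 5.515 g·m⁻²

D(2) = 5.51 g·m⁻²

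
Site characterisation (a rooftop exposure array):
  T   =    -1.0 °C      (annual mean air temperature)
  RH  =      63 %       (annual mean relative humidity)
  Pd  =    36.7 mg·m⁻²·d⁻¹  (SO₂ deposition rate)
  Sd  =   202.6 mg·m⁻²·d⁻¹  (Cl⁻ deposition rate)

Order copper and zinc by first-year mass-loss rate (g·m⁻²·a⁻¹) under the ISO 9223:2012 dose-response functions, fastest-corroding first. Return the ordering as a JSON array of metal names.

copper: f(T) = +0.126·(T−10) [T≤10 °C] = -1.3860
  SO₂ term: 0.0053·36.7^0.26·exp(0.059·63-1.3860) = 0.1391
  Cl⁻ term: 0.01025·202.6^0.27·exp(0.036·63+0.049·-1.0) = 0.3956
  r_corr = 0.1391 + 0.3956 = 0.5347 μm/a
  mass loss = 0.5347 μm/a × 8.96 g/cm³ = 4.791 g·m⁻²·a⁻¹
zinc: f(T) = +0.038·(T−10) [T≤10 °C] = -0.4180
  SO₂ term: 0.0129·36.7^0.44·exp(0.046·63-0.4180) = 0.7518
  Sd branch = 0.0175·Sd^0.57·e^(0.008·RH+0.085·T) = 0.5493 μm/a
  sum: 0.7518 + 0.5493 → r_corr = 1.301 μm/a
  mass loss = 1.301 μm/a × 7.14 g/cm³ = 9.29 g·m⁻²·a⁻¹
Ordering by g·m⁻²·a⁻¹: zinc (9.29) > copper (4.79)

["zinc", "copper"]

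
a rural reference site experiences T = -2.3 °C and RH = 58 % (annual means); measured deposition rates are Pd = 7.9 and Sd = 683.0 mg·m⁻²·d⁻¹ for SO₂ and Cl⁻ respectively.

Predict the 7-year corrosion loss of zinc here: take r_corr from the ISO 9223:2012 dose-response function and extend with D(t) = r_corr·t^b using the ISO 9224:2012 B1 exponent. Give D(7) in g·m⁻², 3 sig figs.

zinc: T≤10 °C ⇒ hinge +0.038·(-2.3−10) = -0.4674
  SO₂ term: 0.0129·7.9^0.44·exp(0.046·58-0.4674) = 0.2892
  Cl⁻ term: 0.0175·683.0^0.57·exp(0.008·58+0.085·-2.3) = 0.9446
  sum: 0.2892 + 0.9446 → r_corr = 1.234 μm/a
ISO 9224: D(t) = r_corr · t^b with b = 0.813 (zinc, B1)
  D(7) = 1.234 × 7^0.813 = 1.234 × 4.865 = 6.003 μm
  Mass loss = 6.003 μm × 7.14 g/cm³ = 42.86 g·m⁻²

D(7) = 42.9 g·m⁻²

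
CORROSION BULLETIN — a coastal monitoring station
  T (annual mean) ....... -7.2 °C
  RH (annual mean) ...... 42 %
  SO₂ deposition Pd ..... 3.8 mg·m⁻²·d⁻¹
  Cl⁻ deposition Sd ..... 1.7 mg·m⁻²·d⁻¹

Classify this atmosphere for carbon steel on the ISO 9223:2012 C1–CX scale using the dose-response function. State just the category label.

carbon steel: T≤10 °C ⇒ hinge +0.150·(-7.2−10) = -2.5800
  Pd branch = 1.77·Pd^0.52·e^(0.02·RH+f) = 0.622 μm/a
  Sd branch = 0.102·Sd^0.62·e^(0.033·RH+0.04·T) = 0.4249 μm/a
  sum: 0.622 + 0.4249 → r_corr = 1.047 μm/a
Category bounds: 0…1.3 μm/a bracket r_corr ⇒ C1

C1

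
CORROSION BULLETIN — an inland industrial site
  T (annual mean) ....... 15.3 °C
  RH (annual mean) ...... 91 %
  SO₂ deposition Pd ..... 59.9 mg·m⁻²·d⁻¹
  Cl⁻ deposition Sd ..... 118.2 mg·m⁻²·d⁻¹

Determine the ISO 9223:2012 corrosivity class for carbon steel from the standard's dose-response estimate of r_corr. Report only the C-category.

carbon steel: f(T) = -0.054·(T−10) [T>10 °C] = -0.2862
  Pd branch = 1.77·Pd^0.52·e^(0.02·RH+f) = 68.92 μm/a
  Cl⁻ term: 0.102·118.2^0.62·exp(0.033·91+0.04·15.3) = 73.05
  r_corr = 68.92 + 73.05 = 142 μm/a
ISO 9223 Table 2 (carbon steel): 80 < 142 ≤ 200 μm/a ⇒ C5

C5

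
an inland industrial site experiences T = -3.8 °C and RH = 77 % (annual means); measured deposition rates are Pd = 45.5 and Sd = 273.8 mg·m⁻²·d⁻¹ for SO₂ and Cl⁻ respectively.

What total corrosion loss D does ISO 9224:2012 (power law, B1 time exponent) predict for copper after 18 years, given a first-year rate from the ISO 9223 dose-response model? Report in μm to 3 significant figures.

D(18) = 5.88 μm

copper: temperature factor f = +0.126·(-13.8) = -1.7388
  sulphur-dioxide contribution → 0.2362 μm/a
  chloride contribution → 0.6192 μm/a
  total first-year rate 0.8554 μm/a
Power-law: D(18) = r_corr · 18^0.667
  D(18) = 0.8554 × 18^0.667 = 0.8554 × 6.875 = 5.881 μm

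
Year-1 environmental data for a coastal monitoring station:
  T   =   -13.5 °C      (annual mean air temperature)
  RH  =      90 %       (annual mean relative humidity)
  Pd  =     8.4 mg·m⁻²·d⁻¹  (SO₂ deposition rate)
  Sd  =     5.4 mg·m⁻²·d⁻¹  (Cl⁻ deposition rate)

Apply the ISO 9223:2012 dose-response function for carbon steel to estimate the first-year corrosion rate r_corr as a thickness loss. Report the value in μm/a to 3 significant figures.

carbon steel: temperature factor f = +0.150·(-23.5) = -3.5250
  sulphur-dioxide contribution → 0.9538 μm/a
  chloride contribution → 3.296 μm/a
  ⇒ r_corr(carbon steel) = 4.25 μm/a

r_corr = 4.25 μm/a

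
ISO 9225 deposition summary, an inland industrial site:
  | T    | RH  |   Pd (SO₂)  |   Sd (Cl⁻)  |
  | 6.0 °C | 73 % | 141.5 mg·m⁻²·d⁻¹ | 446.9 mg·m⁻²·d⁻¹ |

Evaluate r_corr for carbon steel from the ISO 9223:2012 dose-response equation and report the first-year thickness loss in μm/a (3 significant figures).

r_corr = 118 μm/a

carbon steel: T≤10 °C ⇒ hinge +0.150·(6.0−10) = -0.6000
  sulphur-dioxide contribution → 54.94 μm/a
  chloride contribution → 63.41 μm/a
  ⇒ r_corr(carbon steel) = 118.3 μm/a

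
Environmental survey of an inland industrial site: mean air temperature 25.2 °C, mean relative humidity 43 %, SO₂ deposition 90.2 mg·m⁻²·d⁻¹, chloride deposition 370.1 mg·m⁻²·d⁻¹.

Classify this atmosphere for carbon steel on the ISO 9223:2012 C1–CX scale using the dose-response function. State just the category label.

C4

carbon steel: f(T) = -0.054·(T−10) [T>10 °C] = -0.8208
  Pd branch = 1.77·Pd^0.52·e^(0.02·RH+f) = 19.13 μm/a
  Sd branch = 0.102·Sd^0.62·e^(0.033·RH+0.04·T) = 45.18 μm/a
  r_corr = 19.13 + 45.18 = 64.31 μm/a
ISO 9223 Table 2 (carbon steel): 50 < 64.3 ≤ 80 μm/a ⇒ C4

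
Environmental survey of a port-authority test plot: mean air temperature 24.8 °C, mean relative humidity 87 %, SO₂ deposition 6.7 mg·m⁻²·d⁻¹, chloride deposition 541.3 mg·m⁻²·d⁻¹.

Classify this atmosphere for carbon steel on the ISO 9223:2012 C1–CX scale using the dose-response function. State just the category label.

carbon steel: temperature factor f = -0.054·(14.8) = -0.7992
  SO₂ term: 1.77·6.7^0.52·exp(0.02·87-0.7992) = 12.19
  Cl⁻ term: 0.102·541.3^0.62·exp(0.033·87+0.04·24.8) = 240.4
  r_corr = 12.19 + 240.4 = 252.6 μm/a
253 μm/a falls in (200, 700] for carbon steel → category CX

CX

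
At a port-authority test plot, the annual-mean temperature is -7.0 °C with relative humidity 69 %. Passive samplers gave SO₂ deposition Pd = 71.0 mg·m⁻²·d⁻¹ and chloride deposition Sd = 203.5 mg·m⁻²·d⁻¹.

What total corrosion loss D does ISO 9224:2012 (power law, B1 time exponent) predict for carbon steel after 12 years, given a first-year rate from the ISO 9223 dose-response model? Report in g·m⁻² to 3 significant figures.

carbon steel: temperature factor f = +0.150·(-17.0) = -2.5500
  sulphur-dioxide contribution → 5.041 μm/a
  chloride contribution → 20.29 μm/a
  ⇒ r_corr(carbon steel) = 25.33 μm/a
ISO 9224: D(t) = r_corr · t^b with b = 0.523 (carbon steel, B1)
  D(12) = 25.33 × 12^0.523 = 25.33 × 3.668 = 92.9 μm
  Mass loss = 92.9 μm × 7.85 g/cm³ = 729.2 g·m⁻²

D(12) = 729 g·m⁻²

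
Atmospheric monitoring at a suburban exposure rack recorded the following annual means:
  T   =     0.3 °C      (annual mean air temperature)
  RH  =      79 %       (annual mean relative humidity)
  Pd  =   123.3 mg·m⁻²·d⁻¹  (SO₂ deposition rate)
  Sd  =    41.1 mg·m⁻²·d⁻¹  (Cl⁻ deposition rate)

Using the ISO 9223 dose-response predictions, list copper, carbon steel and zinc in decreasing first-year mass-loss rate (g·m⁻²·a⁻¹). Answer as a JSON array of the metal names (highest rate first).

copper: T≤10 °C ⇒ hinge +0.126·(0.3−10) = -1.2222
  sulphur-dioxide contribution → 0.5773 μm/a
  chloride contribution → 0.4875 μm/a
  total first-year rate 1.065 μm/a
  mass loss = 1.065 μm/a × 8.96 g/cm³ = 9.54 g·m⁻²·a⁻¹
carbon steel: temperature factor f = +0.150·(-9.7) = -1.4550
  sulphur-dioxide contribution → 24.52 μm/a
  chloride contribution → 14.02 μm/a
  ⇒ r_corr(carbon steel) = 38.54 μm/a
  mass loss = 38.54 μm/a × 7.85 g/cm³ = 302.5 g·m⁻²·a⁻¹
zinc: T≤10 °C ⇒ hinge +0.038·(0.3−10) = -0.3686
  sulphur-dioxide contribution → 2.81 μm/a
  chloride contribution → 0.2809 μm/a
  total first-year rate 3.091 μm/a
  mass loss = 3.091 μm/a × 7.14 g/cm³ = 22.07 g·m⁻²·a⁻¹
Ordering by g·m⁻²·a⁻¹: carbon steel (303) > zinc (22.1) > copper (9.54)

["carbon steel", "zinc", "copper"]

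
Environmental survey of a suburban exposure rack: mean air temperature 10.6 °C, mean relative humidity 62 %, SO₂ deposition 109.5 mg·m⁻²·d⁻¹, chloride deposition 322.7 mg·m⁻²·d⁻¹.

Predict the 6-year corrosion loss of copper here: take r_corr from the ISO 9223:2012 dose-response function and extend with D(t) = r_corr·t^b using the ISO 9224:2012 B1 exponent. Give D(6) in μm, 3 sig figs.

copper: T>10 °C ⇒ hinge -0.080·(10.6−10) = -0.0480
  sulphur-dioxide contribution → 0.6642 μm/a
  chloride contribution → 0.7639 μm/a
  ⇒ r_corr(copper) = 1.428 μm/a
Power-law: D(6) = r_corr · 6^0.667
  D(6) = 1.428 × 6^0.667 = 1.428 × 3.304 = 4.718 μm

D(6) = 4.72 μm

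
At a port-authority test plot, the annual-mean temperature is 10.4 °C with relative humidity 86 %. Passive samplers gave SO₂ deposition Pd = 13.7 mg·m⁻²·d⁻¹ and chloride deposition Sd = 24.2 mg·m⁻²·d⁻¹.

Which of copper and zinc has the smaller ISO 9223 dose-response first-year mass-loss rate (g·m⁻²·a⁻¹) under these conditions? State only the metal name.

copper: f(T) = -0.080·(T−10) [T>10 °C] = -0.0320
  Pd branch = 0.0053·Pd^0.26·e^(0.059·RH+f) = 1.62 μm/a
  Cl⁻ term: 0.01025·24.2^0.27·exp(0.036·86+0.049·10.4) = 0.8918
  sum: 1.62 + 0.8918 → r_corr = 2.512 μm/a
  mass loss = 2.512 μm/a × 8.96 g/cm³ = 22.51 g·m⁻²·a⁻¹
zinc: temperature factor f = -0.071·(0.4) = -0.0284
  Pd branch = 0.0129·Pd^0.44·e^(0.046·RH+f) = 2.072 μm/a
  Cl⁻ term: 0.0175·24.2^0.57·exp(0.008·86+0.085·10.4) = 0.5182
  r_corr = 2.072 + 0.5182 = 2.591 μm/a
  mass loss = 2.591 μm/a × 7.14 g/cm³ = 18.5 g·m⁻²·a⁻¹
Ordering by g·m⁻²·a⁻¹: copper (22.5) > zinc (18.5)

zinc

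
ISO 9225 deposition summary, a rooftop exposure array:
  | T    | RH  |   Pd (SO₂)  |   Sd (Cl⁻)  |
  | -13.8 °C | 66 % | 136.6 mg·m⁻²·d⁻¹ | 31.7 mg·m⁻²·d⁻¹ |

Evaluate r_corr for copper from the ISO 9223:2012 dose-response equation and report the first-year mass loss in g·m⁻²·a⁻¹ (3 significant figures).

r_corr = 1.70 g·m⁻²·a⁻¹

copper: f(T) = +0.126·(T−10) [T≤10 °C] = -2.9988
  SO₂ term: 0.0053·136.6^0.26·exp(0.059·66-2.9988) = 0.04659
  Cl⁻ term: 0.01025·31.7^0.27·exp(0.036·66+0.049·-13.8) = 0.1426
  r_corr = 0.04659 + 0.1426 = 0.1892 μm/a
Convert to mass loss: 0.1892 μm/a × 8.96 g/cm³ = 1.695 g·m⁻²·a⁻¹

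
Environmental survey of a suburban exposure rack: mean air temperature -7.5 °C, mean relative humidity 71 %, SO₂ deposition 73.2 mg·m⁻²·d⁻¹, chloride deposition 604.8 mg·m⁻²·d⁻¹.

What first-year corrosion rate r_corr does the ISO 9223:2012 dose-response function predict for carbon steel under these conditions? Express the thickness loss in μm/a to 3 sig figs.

r_corr = 46.7 μm/a

carbon steel: f(T) = +0.150·(T−10) [T≤10 °C] = -2.6250
  sulphur-dioxide contribution → 4.945 μm/a
  chloride contribution → 41.73 μm/a
  ⇒ r_corr(carbon steel) = 46.68 μm/a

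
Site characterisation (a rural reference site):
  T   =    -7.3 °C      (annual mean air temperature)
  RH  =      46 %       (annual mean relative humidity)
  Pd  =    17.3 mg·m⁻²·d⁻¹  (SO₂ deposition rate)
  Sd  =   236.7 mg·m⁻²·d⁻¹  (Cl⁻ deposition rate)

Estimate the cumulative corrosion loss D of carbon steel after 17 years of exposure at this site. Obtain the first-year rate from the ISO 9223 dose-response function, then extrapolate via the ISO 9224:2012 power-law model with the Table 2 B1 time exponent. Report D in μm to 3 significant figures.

D(17) = 51.8 μm

carbon steel: temperature factor f = +0.150·(-17.3) = -2.5950
  sulphur-dioxide contribution → 1.46 μm/a
  chloride contribution → 10.31 μm/a
  total first-year rate 11.76 μm/a
ISO 9224: D(t) = r_corr · t^b with b = 0.523 (carbon steel, B1)
  D(17) = 11.76 × 17^0.523 = 11.76 × 4.401 = 51.77 μm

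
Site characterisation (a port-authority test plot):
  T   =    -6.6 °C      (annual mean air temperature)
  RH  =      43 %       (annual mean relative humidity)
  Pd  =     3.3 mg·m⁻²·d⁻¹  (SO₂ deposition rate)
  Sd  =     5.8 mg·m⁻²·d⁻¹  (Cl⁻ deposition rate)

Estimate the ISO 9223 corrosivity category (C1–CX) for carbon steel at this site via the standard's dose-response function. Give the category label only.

C2

carbon steel: temperature factor f = +0.150·(-16.6) = -2.4900
  sulphur-dioxide contribution → 0.6452 μm/a
  chloride contribution → 0.9628 μm/a
  ⇒ r_corr(carbon steel) = 1.608 μm/a
Category bounds: 1.3…25 μm/a bracket r_corr ⇒ C2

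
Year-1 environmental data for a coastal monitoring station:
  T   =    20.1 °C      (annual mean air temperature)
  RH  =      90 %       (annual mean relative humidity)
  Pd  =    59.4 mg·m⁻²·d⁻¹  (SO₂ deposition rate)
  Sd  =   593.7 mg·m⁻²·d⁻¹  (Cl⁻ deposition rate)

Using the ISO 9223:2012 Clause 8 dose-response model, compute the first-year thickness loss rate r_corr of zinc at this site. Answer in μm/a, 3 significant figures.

zinc: temperature factor f = -0.071·(10.1) = -0.7171
  Pd branch = 0.0129·Pd^0.44·e^(0.046·RH+f) = 2.386 μm/a
  Sd branch = 0.0175·Sd^0.57·e^(0.008·RH+0.085·T) = 7.562 μm/a
  r_corr = 2.386 + 7.562 = 9.948 μm/a

r_corr = 9.95 μm/a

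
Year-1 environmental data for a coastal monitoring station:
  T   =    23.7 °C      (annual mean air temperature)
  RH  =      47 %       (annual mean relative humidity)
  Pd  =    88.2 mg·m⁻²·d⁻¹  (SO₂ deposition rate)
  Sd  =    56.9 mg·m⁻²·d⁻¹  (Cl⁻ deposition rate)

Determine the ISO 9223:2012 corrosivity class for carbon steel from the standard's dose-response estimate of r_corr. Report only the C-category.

C3

carbon steel: T>10 °C ⇒ hinge -0.054·(23.7−10) = -0.7398
  sulphur-dioxide contribution → 22.21 μm/a
  chloride contribution → 15.21 μm/a
  ⇒ r_corr(carbon steel) = 37.42 μm/a
Category bounds: 25…50 μm/a bracket r_corr ⇒ C3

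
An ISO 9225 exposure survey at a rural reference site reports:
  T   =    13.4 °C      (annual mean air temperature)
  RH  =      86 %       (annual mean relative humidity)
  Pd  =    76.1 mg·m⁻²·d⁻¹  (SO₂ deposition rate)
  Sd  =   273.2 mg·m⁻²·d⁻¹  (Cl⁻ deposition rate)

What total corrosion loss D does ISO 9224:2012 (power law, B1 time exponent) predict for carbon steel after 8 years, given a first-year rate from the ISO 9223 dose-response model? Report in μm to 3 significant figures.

D(8) = 519 μm

carbon steel: T>10 °C ⇒ hinge -0.054·(13.4−10) = -0.1836
  sulphur-dioxide contribution → 78.26 μm/a
  chloride contribution → 96.5 μm/a
  ⇒ r_corr(carbon steel) = 174.8 μm/a
Long-term exponent b (ISO 9224 Table 2, B1) = 0.523
  D(8) = 174.8 × 8^0.523 = 174.8 × 2.967 = 518.5 μm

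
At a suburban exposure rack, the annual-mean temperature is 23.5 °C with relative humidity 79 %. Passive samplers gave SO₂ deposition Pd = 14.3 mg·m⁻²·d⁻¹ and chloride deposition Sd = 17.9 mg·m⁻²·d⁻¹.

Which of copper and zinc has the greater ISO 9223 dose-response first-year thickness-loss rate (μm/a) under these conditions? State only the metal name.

copper: f(T) = -0.080·(T−10) [T>10 °C] = -1.0800
  sulphur-dioxide contribution → 0.3801 μm/a
  chloride contribution → 1.214 μm/a
  total first-year rate 1.594 μm/a
zinc: f(T) = -0.071·(T−10) [T>10 °C] = -0.9585
  sulphur-dioxide contribution → 0.6038 μm/a
  chloride contribution → 1.256 μm/a
  ⇒ r_corr(zinc) = 1.86 μm/a
Ordering by μm/a: zinc (1.86) > copper (1.59)

zinc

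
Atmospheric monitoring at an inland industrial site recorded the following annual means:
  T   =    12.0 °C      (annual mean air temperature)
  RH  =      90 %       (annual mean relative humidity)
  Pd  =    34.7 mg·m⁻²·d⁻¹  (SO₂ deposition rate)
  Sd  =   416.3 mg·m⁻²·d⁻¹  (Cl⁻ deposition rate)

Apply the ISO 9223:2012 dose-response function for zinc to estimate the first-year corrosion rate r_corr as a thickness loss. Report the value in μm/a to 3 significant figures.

r_corr = 6.45 μm/a

zinc: temperature factor f = -0.071·(2.0) = -0.1420
  sulphur-dioxide contribution → 3.347 μm/a
  chloride contribution → 3.103 μm/a
  ⇒ r_corr(zinc) = 6.45 μm/a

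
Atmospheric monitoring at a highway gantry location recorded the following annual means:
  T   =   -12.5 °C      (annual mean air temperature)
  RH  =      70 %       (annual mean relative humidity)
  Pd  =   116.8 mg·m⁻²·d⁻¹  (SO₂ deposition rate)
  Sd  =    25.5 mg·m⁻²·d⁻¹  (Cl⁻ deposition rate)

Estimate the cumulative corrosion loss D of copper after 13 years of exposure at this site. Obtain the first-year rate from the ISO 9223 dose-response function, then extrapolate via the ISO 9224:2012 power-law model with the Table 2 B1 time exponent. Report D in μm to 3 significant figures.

D(13) = 1.29 μm

copper: T≤10 °C ⇒ hinge +0.126·(-12.5−10) = -2.8350
  sulphur-dioxide contribution → 0.06671 μm/a
  chloride contribution → 0.1655 μm/a
  total first-year rate 0.2323 μm/a
ISO 9224: D(t) = r_corr · t^b with b = 0.667 (copper, B1)
  D(13) = 0.2323 × 13^0.667 = 0.2323 × 5.534 = 1.285 μm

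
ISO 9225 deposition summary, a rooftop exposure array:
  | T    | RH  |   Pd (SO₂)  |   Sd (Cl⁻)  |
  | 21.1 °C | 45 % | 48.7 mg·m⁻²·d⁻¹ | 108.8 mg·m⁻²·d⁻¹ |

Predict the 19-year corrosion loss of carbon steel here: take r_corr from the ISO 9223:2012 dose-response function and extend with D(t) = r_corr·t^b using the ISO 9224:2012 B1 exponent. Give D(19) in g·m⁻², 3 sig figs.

D(19) = 1.36e+03 g·m⁻²

carbon steel: f(T) = -0.054·(T−10) [T>10 °C] = -0.5994
  sulphur-dioxide contribution → 18.03 μm/a
  chloride contribution → 19.18 μm/a
  ⇒ r_corr(carbon steel) = 37.21 μm/a
Power-law: D(19) = r_corr · 19^0.523
  D(19) = 37.21 × 19^0.523 = 37.21 × 4.664 = 173.6 μm
  Mass loss = 173.6 μm × 7.85 g/cm³ = 1362 g·m⁻²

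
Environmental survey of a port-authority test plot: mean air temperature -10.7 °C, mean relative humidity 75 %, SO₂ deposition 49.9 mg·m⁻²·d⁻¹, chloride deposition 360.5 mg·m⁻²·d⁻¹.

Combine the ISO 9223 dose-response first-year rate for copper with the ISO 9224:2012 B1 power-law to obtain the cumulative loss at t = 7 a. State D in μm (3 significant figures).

copper: T≤10 °C ⇒ hinge +0.126·(-10.7−10) = -2.6082
  SO₂ term: 0.0053·49.9^0.26·exp(0.059·75-2.6082) = 0.09012
  Cl⁻ term: 0.01025·360.5^0.27·exp(0.036·75+0.049·-10.7) = 0.4426
  r_corr = 0.09012 + 0.4426 = 0.5327 μm/a
ISO 9224: D(t) = r_corr · t^b with b = 0.667 (copper, B1)
  D(7) = 0.5327 × 7^0.667 = 0.5327 × 3.662 = 1.951 μm

D(7) = 1.95 μm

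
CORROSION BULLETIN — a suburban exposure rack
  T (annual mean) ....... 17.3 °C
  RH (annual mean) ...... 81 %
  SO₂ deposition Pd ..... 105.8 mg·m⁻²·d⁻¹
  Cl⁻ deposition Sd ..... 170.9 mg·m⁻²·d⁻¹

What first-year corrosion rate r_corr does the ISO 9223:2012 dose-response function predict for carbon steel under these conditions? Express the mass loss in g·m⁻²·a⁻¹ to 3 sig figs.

r_corr = 1.10e+03 g·m⁻²·a⁻¹

carbon steel: temperature factor f = -0.054·(7.3) = -0.3942
  SO₂ term: 1.77·105.8^0.52·exp(0.02·81-0.3942) = 68.09
  Sd branch = 0.102·Sd^0.62·e^(0.033·RH+0.04·T) = 71.5 μm/a
  sum: 68.09 + 71.5 → r_corr = 139.6 μm/a
Convert to mass loss: 139.6 μm/a × 7.85 g/cm³ = 1096 g·m⁻²·a⁻¹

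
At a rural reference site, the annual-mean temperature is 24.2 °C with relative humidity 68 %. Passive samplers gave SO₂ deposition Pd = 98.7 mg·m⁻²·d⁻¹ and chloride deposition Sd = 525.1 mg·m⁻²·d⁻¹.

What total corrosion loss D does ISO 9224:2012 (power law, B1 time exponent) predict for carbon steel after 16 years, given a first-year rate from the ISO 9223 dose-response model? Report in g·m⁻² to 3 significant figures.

carbon steel: T>10 °C ⇒ hinge -0.054·(24.2−10) = -0.7668
  SO₂ term: 1.77·98.7^0.52·exp(0.02·68-0.7668) = 34.89
  Cl⁻ term: 0.102·525.1^0.62·exp(0.033·68+0.04·24.2) = 123.1
  sum: 34.89 + 123.1 → r_corr = 157.9 μm/a
ISO 9224: D(t) = r_corr · t^b with b = 0.523 (carbon steel, B1)
  D(16) = 157.9 × 16^0.523 = 157.9 × 4.263 = 673.4 μm
  Mass loss = 673.4 μm × 7.85 g/cm³ = 5286 g·m⁻²

D(16) = 5.29e+03 g·m⁻²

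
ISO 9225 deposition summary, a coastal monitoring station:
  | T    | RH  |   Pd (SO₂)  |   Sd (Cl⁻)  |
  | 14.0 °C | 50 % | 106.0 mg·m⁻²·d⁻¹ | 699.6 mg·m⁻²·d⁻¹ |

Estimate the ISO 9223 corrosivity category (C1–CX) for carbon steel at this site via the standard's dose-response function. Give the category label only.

C5

carbon steel: T>10 °C ⇒ hinge -0.054·(14.0−10) = -0.2160
  Pd branch = 1.77·Pd^0.52·e^(0.02·RH+f) = 43.81 μm/a
  Sd branch = 0.102·Sd^0.62·e^(0.033·RH+0.04·T) = 53.98 μm/a
  sum: 43.81 + 53.98 → r_corr = 97.79 μm/a
97.8 μm/a falls in (80, 200] for carbon steel → category C5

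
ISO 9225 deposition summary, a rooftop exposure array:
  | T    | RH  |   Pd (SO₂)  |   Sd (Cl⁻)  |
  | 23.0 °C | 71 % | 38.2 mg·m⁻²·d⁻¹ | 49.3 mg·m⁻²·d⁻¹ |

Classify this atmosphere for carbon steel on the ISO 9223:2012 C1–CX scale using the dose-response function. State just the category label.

carbon steel: T>10 °C ⇒ hinge -0.054·(23.0−10) = -0.7020
  sulphur-dioxide contribution → 24.13 μm/a
  chloride contribution → 29.87 μm/a
  ⇒ r_corr(carbon steel) = 54 μm/a
ISO 9223 Table 2 (carbon steel): 50 < 54 ≤ 80 μm/a ⇒ C4

C4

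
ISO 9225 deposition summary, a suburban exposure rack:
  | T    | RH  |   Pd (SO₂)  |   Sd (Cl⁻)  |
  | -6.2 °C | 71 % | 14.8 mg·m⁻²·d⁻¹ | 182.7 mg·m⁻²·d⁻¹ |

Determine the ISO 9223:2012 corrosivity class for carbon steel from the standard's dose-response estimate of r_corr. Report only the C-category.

carbon steel: temperature factor f = +0.150·(-16.2) = -2.4300
  Pd branch = 1.77·Pd^0.52·e^(0.02·RH+f) = 2.617 μm/a
  Cl⁻ term: 0.102·182.7^0.62·exp(0.033·71+0.04·-6.2) = 20.93
  sum: 2.617 + 20.93 → r_corr = 23.55 μm/a
ISO 9223 Table 2 (carbon steel): 1.3 < 23.5 ≤ 25 μm/a ⇒ C2

C2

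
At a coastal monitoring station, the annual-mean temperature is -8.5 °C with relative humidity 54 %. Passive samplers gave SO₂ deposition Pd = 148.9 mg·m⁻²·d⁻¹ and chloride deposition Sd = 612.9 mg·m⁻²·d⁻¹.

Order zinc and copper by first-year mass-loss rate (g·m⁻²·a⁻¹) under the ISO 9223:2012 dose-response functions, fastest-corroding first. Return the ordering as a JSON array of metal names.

zinc: temperature factor f = +0.038·(-18.5) = -0.7030
  sulphur-dioxide contribution → 0.6921 μm/a
  chloride contribution → 0.5078 μm/a
  ⇒ r_corr(zinc) = 1.2 μm/a
  mass loss = 1.2 μm/a × 7.14 g/cm³ = 8.567 g·m⁻²·a⁻¹
copper: T≤10 °C ⇒ hinge +0.126·(-8.5−10) = -2.3310
  sulphur-dioxide contribution → 0.04577 μm/a
  chloride contribution → 0.2671 μm/a
  ⇒ r_corr(copper) = 0.3129 μm/a
  mass loss = 0.3129 μm/a × 8.96 g/cm³ = 2.803 g·m⁻²·a⁻¹
Ordering by g·m⁻²·a⁻¹: zinc (8.57) > copper (2.8)

["zinc", "copper"]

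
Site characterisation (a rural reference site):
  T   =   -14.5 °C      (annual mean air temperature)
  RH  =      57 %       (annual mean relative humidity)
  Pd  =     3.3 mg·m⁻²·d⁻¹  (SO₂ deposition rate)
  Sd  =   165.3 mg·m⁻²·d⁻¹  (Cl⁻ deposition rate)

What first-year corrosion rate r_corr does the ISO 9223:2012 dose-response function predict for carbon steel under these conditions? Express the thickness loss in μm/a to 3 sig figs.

carbon steel: temperature factor f = +0.150·(-24.5) = -3.6750
  SO₂ term: 1.77·3.3^0.52·exp(0.02·57-3.6750) = 0.261
  Cl⁻ term: 0.102·165.3^0.62·exp(0.033·57+0.04·-14.5) = 8.891
  sum: 0.261 + 8.891 → r_corr = 9.152 μm/a

r_corr = 9.15 μm/a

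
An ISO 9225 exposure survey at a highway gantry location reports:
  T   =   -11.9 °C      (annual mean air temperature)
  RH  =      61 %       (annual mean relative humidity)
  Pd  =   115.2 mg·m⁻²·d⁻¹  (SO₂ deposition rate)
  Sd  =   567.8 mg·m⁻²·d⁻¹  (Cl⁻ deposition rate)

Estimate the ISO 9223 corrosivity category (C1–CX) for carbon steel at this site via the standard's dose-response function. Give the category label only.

C3

carbon steel: f(T) = +0.150·(T−10) [T≤10 °C] = -3.2850
  SO₂ term: 1.77·115.2^0.52·exp(0.02·61-3.2850) = 2.649
  Sd branch = 0.102·Sd^0.62·e^(0.033·RH+0.04·T) = 24.19 μm/a
  sum: 2.649 + 24.19 → r_corr = 26.84 μm/a
26.8 μm/a falls in (25, 50] for carbon steel → category C3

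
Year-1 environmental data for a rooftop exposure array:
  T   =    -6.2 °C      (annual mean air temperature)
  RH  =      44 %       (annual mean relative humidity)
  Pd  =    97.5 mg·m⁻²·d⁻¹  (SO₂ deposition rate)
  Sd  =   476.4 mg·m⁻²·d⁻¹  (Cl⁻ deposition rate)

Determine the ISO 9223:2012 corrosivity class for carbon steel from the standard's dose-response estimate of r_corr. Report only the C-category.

C2

carbon steel: T≤10 °C ⇒ hinge +0.150·(-6.2−10) = -2.4300
  sulphur-dioxide contribution → 4.065 μm/a
  chloride contribution → 15.55 μm/a
  total first-year rate 19.62 μm/a
ISO 9223 Table 2 (carbon steel): 1.3 < 19.6 ≤ 25 μm/a ⇒ C2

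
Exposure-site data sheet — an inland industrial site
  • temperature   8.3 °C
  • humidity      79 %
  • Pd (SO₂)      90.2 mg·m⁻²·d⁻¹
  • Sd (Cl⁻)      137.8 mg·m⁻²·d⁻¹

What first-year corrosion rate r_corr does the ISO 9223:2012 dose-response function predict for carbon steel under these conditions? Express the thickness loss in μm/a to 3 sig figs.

r_corr = 110 μm/a

carbon steel: T≤10 °C ⇒ hinge +0.150·(8.3−10) = -0.2550
  Pd branch = 1.77·Pd^0.52·e^(0.02·RH+f) = 69.2 μm/a
  Sd branch = 0.102·Sd^0.62·e^(0.033·RH+0.04·T) = 40.86 μm/a
  sum: 69.2 + 40.86 → r_corr = 110.1 μm/a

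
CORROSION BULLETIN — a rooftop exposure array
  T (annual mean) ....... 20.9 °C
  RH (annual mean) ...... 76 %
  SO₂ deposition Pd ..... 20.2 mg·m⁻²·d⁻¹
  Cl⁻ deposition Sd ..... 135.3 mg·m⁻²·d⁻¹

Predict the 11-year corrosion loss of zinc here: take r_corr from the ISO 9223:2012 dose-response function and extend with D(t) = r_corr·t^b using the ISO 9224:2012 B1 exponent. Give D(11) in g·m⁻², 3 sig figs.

D(11) = 193 g·m⁻²

zinc: temperature factor f = -0.071·(10.9) = -0.7739
  Pd branch = 0.0129·Pd^0.44·e^(0.046·RH+f) = 0.7364 μm/a
  Sd branch = 0.0175·Sd^0.57·e^(0.008·RH+0.085·T) = 3.115 μm/a
  sum: 0.7364 + 3.115 → r_corr = 3.851 μm/a
Power-law: D(11) = r_corr · 11^0.813
  D(11) = 3.851 × 11^0.813 = 3.851 × 7.025 = 27.06 μm
  Mass loss = 27.06 μm × 7.14 g/cm³ = 193.2 g·m⁻²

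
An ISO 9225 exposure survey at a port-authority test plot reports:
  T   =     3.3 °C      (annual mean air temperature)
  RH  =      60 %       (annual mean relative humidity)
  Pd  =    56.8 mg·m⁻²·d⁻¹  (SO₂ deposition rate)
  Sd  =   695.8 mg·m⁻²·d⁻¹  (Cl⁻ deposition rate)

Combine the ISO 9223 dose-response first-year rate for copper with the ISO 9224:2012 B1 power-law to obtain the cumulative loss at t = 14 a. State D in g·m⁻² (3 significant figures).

copper: temperature factor f = +0.126·(-6.7) = -0.8442
  Pd branch = 0.0053·Pd^0.26·e^(0.059·RH+f) = 0.2245 μm/a
  Sd branch = 0.01025·Sd^0.27·e^(0.036·RH+0.049·T) = 0.6116 μm/a
  r_corr = 0.2245 + 0.6116 = 0.8361 μm/a
Power-law: D(14) = r_corr · 14^0.667
  D(14) = 0.8361 × 14^0.667 = 0.8361 × 5.814 = 4.861 μm
  Mass loss = 4.861 μm × 8.96 g/cm³ = 43.56 g·m⁻²

D(14) = 43.6 g·m⁻²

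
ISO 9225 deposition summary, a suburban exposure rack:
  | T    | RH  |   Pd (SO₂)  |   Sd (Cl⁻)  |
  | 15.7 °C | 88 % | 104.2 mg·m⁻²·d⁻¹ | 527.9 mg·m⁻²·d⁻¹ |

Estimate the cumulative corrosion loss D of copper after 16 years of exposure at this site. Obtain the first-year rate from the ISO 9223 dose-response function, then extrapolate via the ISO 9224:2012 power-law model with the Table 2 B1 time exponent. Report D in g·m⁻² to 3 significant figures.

D(16) = 278 g·m⁻²

copper: f(T) = -0.080·(T−10) [T>10 °C] = -0.4560
  SO₂ term: 0.0053·104.2^0.26·exp(0.059·88-0.4560) = 2.022
  Cl⁻ term: 0.01025·527.9^0.27·exp(0.036·88+0.049·15.7) = 2.856
  sum: 2.022 + 2.856 → r_corr = 4.878 μm/a
Power-law: D(16) = r_corr · 16^0.667
  D(16) = 4.878 × 16^0.667 = 4.878 × 6.355 = 31 μm
  Mass loss = 31 μm × 8.96 g/cm³ = 277.8 g·m⁻²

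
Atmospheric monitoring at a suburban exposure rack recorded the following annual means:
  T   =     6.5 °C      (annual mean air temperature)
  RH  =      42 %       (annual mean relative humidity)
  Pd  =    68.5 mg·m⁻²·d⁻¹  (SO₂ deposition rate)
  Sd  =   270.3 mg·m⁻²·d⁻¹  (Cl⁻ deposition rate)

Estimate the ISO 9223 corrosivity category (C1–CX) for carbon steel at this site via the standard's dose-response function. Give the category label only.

carbon steel: T≤10 °C ⇒ hinge +0.150·(6.5−10) = -0.5250
  sulphur-dioxide contribution → 21.84 μm/a
  chloride contribution → 17.03 μm/a
  total first-year rate 38.87 μm/a
38.9 μm/a falls in (25, 50] for carbon steel → category C3

C3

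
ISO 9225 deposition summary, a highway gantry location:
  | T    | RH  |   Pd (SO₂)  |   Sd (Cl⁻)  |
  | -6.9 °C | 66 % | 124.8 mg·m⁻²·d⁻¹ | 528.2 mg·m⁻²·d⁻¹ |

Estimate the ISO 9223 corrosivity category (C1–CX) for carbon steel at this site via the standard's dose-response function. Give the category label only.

C3

carbon steel: temperature factor f = +0.150·(-16.9) = -2.5350
  sulphur-dioxide contribution → 6.462 μm/a
  chloride contribution → 33.32 μm/a
  total first-year rate 39.79 μm/a
ISO 9223 Table 2 (carbon steel): 25 < 39.8 ≤ 50 μm/a ⇒ C3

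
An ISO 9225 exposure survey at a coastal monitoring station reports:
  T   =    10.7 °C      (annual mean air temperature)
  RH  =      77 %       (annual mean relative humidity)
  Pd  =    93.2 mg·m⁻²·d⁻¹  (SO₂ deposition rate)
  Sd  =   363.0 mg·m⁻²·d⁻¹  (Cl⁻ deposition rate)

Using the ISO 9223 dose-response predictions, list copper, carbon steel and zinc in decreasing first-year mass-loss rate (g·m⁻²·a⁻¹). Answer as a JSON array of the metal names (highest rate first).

copper: temperature factor f = -0.080·(0.7) = -0.0560
  Pd branch = 0.0053·Pd^0.26·e^(0.059·RH+f) = 1.531 μm/a
  Sd branch = 0.01025·Sd^0.27·e^(0.036·RH+0.049·T) = 1.36 μm/a
  r_corr = 1.531 + 1.36 = 2.891 μm/a
  mass loss = 2.891 μm/a × 8.96 g/cm³ = 25.9 g·m⁻²·a⁻¹
carbon steel: temperature factor f = -0.054·(0.7) = -0.0378
  Pd branch = 1.77·Pd^0.52·e^(0.02·RH+f) = 84.04 μm/a
  Cl⁻ term: 0.102·363.0^0.62·exp(0.033·77+0.04·10.7) = 76.76
  sum: 84.04 + 76.76 → r_corr = 160.8 μm/a
  mass loss = 160.8 μm/a × 7.85 g/cm³ = 1262 g·m⁻²·a⁻¹
zinc: temperature factor f = -0.071·(0.7) = -0.0497
  Pd branch = 0.0129·Pd^0.44·e^(0.046·RH+f) = 3.118 μm/a
  Sd branch = 0.0175·Sd^0.57·e^(0.008·RH+0.085·T) = 2.316 μm/a
  sum: 3.118 + 2.316 → r_corr = 5.433 μm/a
  mass loss = 5.433 μm/a × 7.14 g/cm³ = 38.79 g·m⁻²·a⁻¹
Ordering by g·m⁻²·a⁻¹: carbon steel (1260) > zinc (38.8) > copper (25.9)

["carbon steel", "zinc", "copper"]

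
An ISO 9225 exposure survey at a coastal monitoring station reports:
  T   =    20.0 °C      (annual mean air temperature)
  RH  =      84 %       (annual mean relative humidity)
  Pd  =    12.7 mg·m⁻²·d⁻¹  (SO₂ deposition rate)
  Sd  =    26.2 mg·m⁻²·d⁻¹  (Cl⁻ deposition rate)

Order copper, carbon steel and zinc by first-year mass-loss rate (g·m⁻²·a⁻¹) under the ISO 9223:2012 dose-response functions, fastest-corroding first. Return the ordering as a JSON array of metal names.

["carbon steel", "copper", "zinc"]

copper: f(T) = -0.080·(T−10) [T>10 °C] = -0.8000
  Pd branch = 0.0053·Pd^0.26·e^(0.059·RH+f) = 0.6549 μm/a
  Cl⁻ term: 0.01025·26.2^0.27·exp(0.036·84+0.049·20.0) = 1.357
  r_corr = 0.6549 + 1.357 = 2.012 μm/a
  mass loss = 2.012 μm/a × 8.96 g/cm³ = 18.03 g·m⁻²·a⁻¹
carbon steel: f(T) = -0.054·(T−10) [T>10 °C] = -0.5400
  SO₂ term: 1.77·12.7^0.52·exp(0.02·84-0.5400) = 20.75
  Cl⁻ term: 0.102·26.2^0.62·exp(0.033·84+0.04·20.0) = 27.49
  r_corr = 20.75 + 27.49 = 48.25 μm/a
  mass loss = 48.25 μm/a × 7.85 g/cm³ = 378.7 g·m⁻²·a⁻¹
zinc: temperature factor f = -0.071·(10.0) = -0.7100
  SO₂ term: 0.0129·12.7^0.44·exp(0.046·84-0.7100) = 0.9248
  Cl⁻ term: 0.0175·26.2^0.57·exp(0.008·84+0.085·20.0) = 1.207
  r_corr = 0.9248 + 1.207 = 2.132 μm/a
  mass loss = 2.132 μm/a × 7.14 g/cm³ = 15.22 g·m⁻²·a⁻¹
Ordering by g·m⁻²·a⁻¹: carbon steel (379) > copper (18) > zinc (15.2)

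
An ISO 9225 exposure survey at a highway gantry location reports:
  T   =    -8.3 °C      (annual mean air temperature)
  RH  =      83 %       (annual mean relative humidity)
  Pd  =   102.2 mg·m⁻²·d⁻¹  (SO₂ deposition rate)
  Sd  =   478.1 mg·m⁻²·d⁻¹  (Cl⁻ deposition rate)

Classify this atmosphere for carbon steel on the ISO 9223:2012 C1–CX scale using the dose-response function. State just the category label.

C4

carbon steel: temperature factor f = +0.150·(-18.3) = -2.7450
  sulphur-dioxide contribution → 6.633 μm/a
  chloride contribution → 51.91 μm/a
  ⇒ r_corr(carbon steel) = 58.54 μm/a
ISO 9223 Table 2 (carbon steel): 50 < 58.5 ≤ 80 μm/a ⇒ C4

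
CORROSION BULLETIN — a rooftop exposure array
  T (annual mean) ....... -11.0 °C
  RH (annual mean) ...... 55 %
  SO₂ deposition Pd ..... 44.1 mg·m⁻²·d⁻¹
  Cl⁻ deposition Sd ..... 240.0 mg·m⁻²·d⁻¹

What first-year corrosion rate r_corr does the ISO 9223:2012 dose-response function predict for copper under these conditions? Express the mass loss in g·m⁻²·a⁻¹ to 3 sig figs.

r_corr = 1.94 g·m⁻²·a⁻¹

copper: f(T) = +0.126·(T−10) [T≤10 °C] = -2.6460
  Pd branch = 0.0053·Pd^0.26·e^(0.059·RH+f) = 0.02582 μm/a
  Cl⁻ term: 0.01025·240.0^0.27·exp(0.036·55+0.049·-11.0) = 0.1902
  sum: 0.02582 + 0.1902 → r_corr = 0.216 μm/a
Convert to mass loss: 0.216 μm/a × 8.96 g/cm³ = 1.936 g·m⁻²·a⁻¹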